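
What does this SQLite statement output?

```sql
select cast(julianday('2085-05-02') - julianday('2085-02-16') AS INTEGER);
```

12 days remain in February 2085 after the 16th (28 − 16).
March 2085: 31 days.
April 2085: 30 days.
Then 2 days into May 2085.
Total: 12 + 31 + 30 + 2 = 75.

75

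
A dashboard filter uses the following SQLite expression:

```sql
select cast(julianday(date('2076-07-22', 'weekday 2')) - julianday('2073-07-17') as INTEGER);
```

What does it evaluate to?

1107

`weekday 2` advances to the next Tuesday; 2076-07-22 is a Wednesday, so it moves forward to 2076-07-28.
14 days remain in July 2073 after the 17th (31 − 17).
Full months from August 2073 through June 2076 contribute their day counts.
Then 28 days into July 2076.
Total: 14 + 31 + 30 + 31 + 30 + 31 + 31 + 28 + 31 + 30 + 31 + 30 + 31 + 31 + 30 + 31 + 30 + 31 + 31 + 28 + 31 + 30 + 31 + 30 + 31 + 31 + 30 + 31 + 30 + 31 + 31 + 29 + 31 + 30 + 31 + 30 + 28 = 1107.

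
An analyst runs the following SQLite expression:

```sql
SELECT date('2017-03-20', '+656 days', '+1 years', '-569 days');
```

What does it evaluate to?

2018-06-15

Applying '+656 days' to 2017-03-20: counting 656 days forward gives 2019-01-05.
Adding +1 year to 2019-01-05 gives 2020-01-05.
Applying '-569 days' to 2020-01-05: counting 569 days back gives 2018-06-15.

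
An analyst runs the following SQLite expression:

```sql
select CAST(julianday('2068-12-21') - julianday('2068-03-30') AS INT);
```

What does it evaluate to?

1 day remains in March 2068 after the 30th (31 − 30).
Full months from April 2068 through November 2068 contribute their day counts.
Then 21 days into December 2068.
Total: 1 + 30 + 31 + 30 + 31 + 31 + 30 + 31 + 30 + 21 = 266.

266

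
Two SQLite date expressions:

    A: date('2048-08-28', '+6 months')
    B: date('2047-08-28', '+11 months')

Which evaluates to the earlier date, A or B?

A = 2049-02-28.
B = 2048-07-28.
B is earlier.

B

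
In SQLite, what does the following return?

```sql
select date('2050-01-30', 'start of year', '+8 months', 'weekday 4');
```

`start of year` rewinds 2050-01-30 to 2050-01-01.
Adding +8 months to 2050-01-01 gives 2050-09-01.
`weekday 4` advances to the next Thursday; 2050-09-01 is already a Thursday, so it stays at 2050-09-01.

2050-09-01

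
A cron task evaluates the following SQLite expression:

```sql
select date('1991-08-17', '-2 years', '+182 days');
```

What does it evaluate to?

1990-02-15

Adding -2 years to 1991-08-17 gives 1989-08-17.
Applying '+182 days' to 1989-08-17: counting 182 days forward gives 1990-02-15.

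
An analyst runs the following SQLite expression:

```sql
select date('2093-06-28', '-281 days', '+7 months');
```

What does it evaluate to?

2093-04-20

Applying '-281 days' to 2093-06-28: counting 281 days back gives 2092-09-20.
Adding +7 months to 2092-09-20 gives 2093-04-20.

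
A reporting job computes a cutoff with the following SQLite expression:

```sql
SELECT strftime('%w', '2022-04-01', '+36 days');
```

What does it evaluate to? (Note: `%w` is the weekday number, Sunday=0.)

First apply '+36 days': 2022-04-01 → 2022-05-07.
2022-05-07 is a Saturday; with Sunday=0 that is 6.

6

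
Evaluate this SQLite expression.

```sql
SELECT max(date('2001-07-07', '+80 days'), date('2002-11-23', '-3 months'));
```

date('2001-07-07', '+80 days') → 2001-09-25.
date('2002-11-23', '-3 months') → 2002-08-23.
Later of the two is 2002-08-23.

2002-08-23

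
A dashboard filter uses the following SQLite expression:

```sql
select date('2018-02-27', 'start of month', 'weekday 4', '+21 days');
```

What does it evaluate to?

2018-02-22

`start of month` rewinds 2018-02-27 to 2018-02-01.
`weekday 4` advances to the next Thursday; 2018-02-01 is already a Thursday, so it stays at 2018-02-01.
Advancing 21 more days within February lands on 2018-02-22.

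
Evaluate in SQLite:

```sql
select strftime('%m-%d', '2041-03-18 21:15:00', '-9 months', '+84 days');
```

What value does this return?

First apply '-9 months', '+84 days': 2041-03-18 21:15:00 → 2040-09-10 21:15:00.
`%m-%d` extracts the month-day: 09-10.

09-10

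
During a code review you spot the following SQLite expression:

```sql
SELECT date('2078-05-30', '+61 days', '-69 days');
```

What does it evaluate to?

Applying '+61 days' to 2078-05-30: counting 61 days forward gives 2078-07-30.
Applying '-69 days' to 2078-07-30: counting 69 days back gives 2078-05-22.

2078-05-22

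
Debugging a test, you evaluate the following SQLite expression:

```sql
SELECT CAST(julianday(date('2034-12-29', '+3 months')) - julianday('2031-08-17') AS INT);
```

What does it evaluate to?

Adding +3 months to 2034-12-29 gives 2035-03-29.
14 days remain in August 2031 after the 17th (31 − 17).
Full months from September 2031 through February 2035 contribute their day counts.
Then 29 days into March 2035.
Total: 14 + 30 + 31 + 30 + 31 + 31 + 29 + 31 + 30 + 31 + 30 + 31 + 31 + 30 + 31 + 30 + 31 + 31 + 28 + 31 + 30 + 31 + 30 + 31 + 31 + 30 + 31 + 30 + 31 + 31 + 28 + 31 + 30 + 31 + 30 + 31 + 31 + 30 + 31 + 30 + 31 + 31 + 28 + 29 = 1320.

1320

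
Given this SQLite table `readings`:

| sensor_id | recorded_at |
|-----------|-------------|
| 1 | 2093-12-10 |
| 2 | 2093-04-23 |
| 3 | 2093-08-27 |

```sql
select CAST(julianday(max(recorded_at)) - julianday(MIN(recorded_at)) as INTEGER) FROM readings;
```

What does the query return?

231

MIN = 2093-04-23, MAX = 2093-12-10.
7 days remain in April 2093 after the 23rd (30 − 23).
Full months from May 2093 through November 2093 contribute their day counts.
Then 10 days into December 2093.
Total: 7 + 31 + 30 + 31 + 31 + 30 + 31 + 30 + 10 = 231.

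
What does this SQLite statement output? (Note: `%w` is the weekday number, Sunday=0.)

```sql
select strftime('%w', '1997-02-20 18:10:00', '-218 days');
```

First apply '-218 days': 1997-02-20 18:10:00 → 1996-07-17 18:10:00.
1996-07-17 is a Wednesday; with Sunday=0 that is 3.

3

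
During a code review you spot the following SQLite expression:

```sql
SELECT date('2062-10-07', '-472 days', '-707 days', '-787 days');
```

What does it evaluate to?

Applying '-472 days' to 2062-10-07: counting 472 days back gives 2061-06-22.
Applying '-707 days' to 2061-06-22: counting 707 days back gives 2059-07-16.
Applying '-787 days' to 2059-07-16: counting 787 days back gives 2057-05-20.

2057-05-20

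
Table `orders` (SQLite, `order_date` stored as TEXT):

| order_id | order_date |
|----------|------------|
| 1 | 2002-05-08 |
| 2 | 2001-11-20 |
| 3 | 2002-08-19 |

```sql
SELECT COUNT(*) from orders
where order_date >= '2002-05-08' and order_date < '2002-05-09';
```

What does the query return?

1

Rows in [2002-05-08, 2002-05-09): 2002-05-08 → 1 row.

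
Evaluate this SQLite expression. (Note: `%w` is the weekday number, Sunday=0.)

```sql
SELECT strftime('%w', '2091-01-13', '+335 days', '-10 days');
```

2

First apply '+335 days', '-10 days': 2091-01-13 → 2091-12-04.
2091-12-04 is a Tuesday; with Sunday=0 that is 2.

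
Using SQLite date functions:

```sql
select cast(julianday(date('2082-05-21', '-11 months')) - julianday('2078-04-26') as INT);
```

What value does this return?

Adding -11 months to 2082-05-21 gives 2081-06-21.
4 days remain in April 2078 after the 26th (30 − 26).
Full months from May 2078 through May 2081 contribute their day counts.
Then 21 days into June 2081.
Total: 4 + 31 + 30 + 31 + 31 + 30 + 31 + 30 + 31 + 31 + 28 + 31 + 30 + 31 + 30 + 31 + 31 + 30 + 31 + 30 + 31 + 31 + 29 + 31 + 30 + 31 + 30 + 31 + 31 + 30 + 31 + 30 + 31 + 31 + 28 + 31 + 30 + 31 + 21 = 1152.

1152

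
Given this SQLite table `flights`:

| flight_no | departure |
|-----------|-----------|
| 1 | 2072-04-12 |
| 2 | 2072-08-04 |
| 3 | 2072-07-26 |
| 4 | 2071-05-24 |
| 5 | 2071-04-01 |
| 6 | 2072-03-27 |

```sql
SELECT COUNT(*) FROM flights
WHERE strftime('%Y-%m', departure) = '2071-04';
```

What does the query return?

1

Rows with year-month 2071-04: 2071-04-01 → 1.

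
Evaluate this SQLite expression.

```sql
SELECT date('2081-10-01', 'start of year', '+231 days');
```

2081-08-20

`start of year` rewinds 2081-10-01 to 2081-01-01.
Applying '+231 days' to 2081-01-01: counting 231 days forward gives 2081-08-20.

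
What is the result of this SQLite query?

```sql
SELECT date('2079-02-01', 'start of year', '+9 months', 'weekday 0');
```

`start of year` rewinds 2079-02-01 to 2079-01-01.
Adding +9 months to 2079-01-01 gives 2079-10-01.
`weekday 0` advances to the next Sunday; 2079-10-01 is already a Sunday, so it stays at 2079-10-01.

2079-10-01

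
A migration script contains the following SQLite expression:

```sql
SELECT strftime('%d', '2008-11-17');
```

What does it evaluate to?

`%d` extracts the 2-digit day of month: 17.

17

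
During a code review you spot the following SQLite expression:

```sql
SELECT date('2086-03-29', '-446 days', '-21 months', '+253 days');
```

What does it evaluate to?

Applying '-446 days' to 2086-03-29: counting 446 days back gives 2085-01-07.
Adding -21 months to 2085-01-07 gives 2083-04-07.
Applying '+253 days' to 2083-04-07: counting 253 days forward gives 2083-12-16.

2083-12-16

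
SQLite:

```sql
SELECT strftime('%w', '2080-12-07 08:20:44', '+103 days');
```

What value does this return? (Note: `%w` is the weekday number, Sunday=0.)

4

First apply '+103 days': 2080-12-07 08:20:44 → 2081-03-20 08:20:44.
2081-03-20 is a Thursday; with Sunday=0 that is 4.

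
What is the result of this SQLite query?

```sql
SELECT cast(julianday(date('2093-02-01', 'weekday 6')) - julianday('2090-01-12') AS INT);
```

`weekday 6` advances to the next Saturday; 2093-02-01 is a Sunday, so it moves forward to 2093-02-07.
19 days remain in January 2090 after the 12th (31 − 12).
Full months from February 2090 through January 2093 contribute their day counts.
Then 7 days into February 2093.
Total: 19 + 28 + 31 + 30 + 31 + 30 + 31 + 31 + 30 + 31 + 30 + 31 + 31 + 28 + 31 + 30 + 31 + 30 + 31 + 31 + 30 + 31 + 30 + 31 + 31 + 29 + 31 + 30 + 31 + 30 + 31 + 31 + 30 + 31 + 30 + 31 + 31 + 7 = 1122.

1122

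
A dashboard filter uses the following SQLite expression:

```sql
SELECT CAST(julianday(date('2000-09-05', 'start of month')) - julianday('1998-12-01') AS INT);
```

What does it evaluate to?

`start of month` rewinds 2000-09-05 to 2000-09-01.
30 days remain in December 1998 after the 1st (31 − 1).
Full months from January 1999 through August 2000 contribute their day counts.
Then 1 day into September 2000.
Total: 30 + 31 + 28 + 31 + 30 + 31 + 30 + 31 + 31 + 30 + 31 + 30 + 31 + 31 + 29 + 31 + 30 + 31 + 30 + 31 + 31 + 1 = 640.

640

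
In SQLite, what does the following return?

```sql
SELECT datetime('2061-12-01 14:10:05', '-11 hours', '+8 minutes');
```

2061-12-01 03:18:05

-11 hours from 2061-12-01 14:10:05 is 2061-12-01 03:10:05.
+8 minutes from 2061-12-01 03:10:05 is 2061-12-01 03:18:05.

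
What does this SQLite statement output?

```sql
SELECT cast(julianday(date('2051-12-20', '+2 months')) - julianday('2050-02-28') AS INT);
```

722

Adding +2 months to 2051-12-20 gives 2052-02-20.
0 days remain in February 2050 after the 28th (28 − 28).
Full months from March 2050 through January 2052 contribute their day counts.
Then 20 days into February 2052.
Total: 0 + 31 + 30 + 31 + 30 + 31 + 31 + 30 + 31 + 30 + 31 + 31 + 28 + 31 + 30 + 31 + 30 + 31 + 31 + 30 + 31 + 30 + 31 + 31 + 20 = 722.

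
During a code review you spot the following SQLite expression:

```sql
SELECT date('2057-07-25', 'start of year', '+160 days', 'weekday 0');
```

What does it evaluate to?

2057-06-10

`start of year` rewinds 2057-07-25 to 2057-01-01.
Applying '+160 days' to 2057-01-01: counting 160 days forward gives 2057-06-10.
`weekday 0` advances to the next Sunday; 2057-06-10 is already a Sunday, so it stays at 2057-06-10.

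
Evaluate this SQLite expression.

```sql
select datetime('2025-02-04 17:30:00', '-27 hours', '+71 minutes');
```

2025-02-03 15:41:00

-27 hours from 2025-02-04 17:30:00 is 2025-02-03 14:30:00 (crosses midnight).
71 minutes = 1h 11m; +71 minutes from 2025-02-03 14:30:00 is 2025-02-03 15:41:00.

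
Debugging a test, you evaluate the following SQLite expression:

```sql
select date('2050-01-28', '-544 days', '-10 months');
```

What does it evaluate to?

2047-10-02

Applying '-544 days' to 2050-01-28: counting 544 days back gives 2048-08-02.
Adding -10 months to 2048-08-02 gives 2047-10-02.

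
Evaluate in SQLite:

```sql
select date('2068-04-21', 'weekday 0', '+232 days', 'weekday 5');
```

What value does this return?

2068-12-14

`weekday 0` advances to the next Sunday; 2068-04-21 is a Saturday, so it moves forward to 2068-04-22.
Applying '+232 days' to 2068-04-22: counting 232 days forward gives 2068-12-10.
`weekday 5` advances to the next Friday; 2068-12-10 is a Monday, so it moves forward to 2068-12-14.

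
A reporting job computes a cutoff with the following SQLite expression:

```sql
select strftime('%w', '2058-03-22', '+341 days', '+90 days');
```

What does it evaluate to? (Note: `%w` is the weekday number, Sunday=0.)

2

First apply '+341 days', '+90 days': 2058-03-22 → 2059-05-27.
2059-05-27 is a Tuesday; with Sunday=0 that is 2.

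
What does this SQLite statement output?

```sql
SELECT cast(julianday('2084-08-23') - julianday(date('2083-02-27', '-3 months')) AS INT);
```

Adding -3 months to 2083-02-27 gives 2082-11-27.
3 days remain in November 2082 after the 27th (30 − 27).
Full months from December 2082 through July 2084 contribute their day counts.
Then 23 days into August 2084.
Total: 3 + 31 + 31 + 28 + 31 + 30 + 31 + 30 + 31 + 31 + 30 + 31 + 30 + 31 + 31 + 29 + 31 + 30 + 31 + 30 + 31 + 23 = 635.

635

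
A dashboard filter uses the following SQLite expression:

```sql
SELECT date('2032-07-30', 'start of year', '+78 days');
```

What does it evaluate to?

2032-03-19

`start of year` rewinds 2032-07-30 to 2032-01-01.
Applying '+78 days' to 2032-01-01: counting 78 days forward gives 2032-03-19.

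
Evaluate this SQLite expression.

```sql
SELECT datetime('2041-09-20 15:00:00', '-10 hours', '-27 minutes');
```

-10 hours from 2041-09-20 15:00:00 is 2041-09-20 05:00:00.
-27 minutes from 2041-09-20 05:00:00 is 2041-09-20 04:33:00.

2041-09-20 04:33:00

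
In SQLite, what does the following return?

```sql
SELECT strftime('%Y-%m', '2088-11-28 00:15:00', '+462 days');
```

First apply '+462 days': 2088-11-28 00:15:00 → 2090-03-05 00:15:00.
`%Y-%m` extracts the year-month: 2090-03.

2090-03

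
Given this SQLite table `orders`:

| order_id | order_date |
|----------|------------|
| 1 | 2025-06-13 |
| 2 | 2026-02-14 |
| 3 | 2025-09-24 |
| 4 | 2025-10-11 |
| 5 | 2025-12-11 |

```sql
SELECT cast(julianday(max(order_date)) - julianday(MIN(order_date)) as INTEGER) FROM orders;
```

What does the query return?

MIN = 2025-06-13, MAX = 2026-02-14.
17 days remain in June 2025 after the 13th (30 − 13).
Full months from July 2025 through January 2026 contribute their day counts.
Then 14 days into February 2026.
Total: 17 + 31 + 31 + 30 + 31 + 30 + 31 + 31 + 14 = 246.

246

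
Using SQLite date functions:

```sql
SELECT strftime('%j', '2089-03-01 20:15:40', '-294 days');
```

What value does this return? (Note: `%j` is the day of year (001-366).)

First apply '-294 days': 2089-03-01 20:15:40 → 2088-05-11 20:15:40.
Day-of-year for 2088-05-11: days since 2088-01-01 inclusive = 132, zero-padded to 132.

132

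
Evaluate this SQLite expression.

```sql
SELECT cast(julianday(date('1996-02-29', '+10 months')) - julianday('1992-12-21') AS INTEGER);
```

Adding +10 months to 1996-02-29 gives 1996-12-29.
10 days remain in December 1992 after the 21st (31 − 21).
Full months from January 1993 through November 1996 contribute their day counts.
Then 29 days into December 1996.
Total: 10 + 31 + 28 + 31 + 30 + 31 + 30 + 31 + 31 + 30 + 31 + 30 + 31 + 31 + 28 + 31 + 30 + 31 + 30 + 31 + 31 + 30 + 31 + 30 + 31 + 31 + 28 + 31 + 30 + 31 + 30 + 31 + 31 + 30 + 31 + 30 + 31 + 31 + 29 + 31 + 30 + 31 + 30 + 31 + 31 + 30 + 31 + 30 + 29 = 1469.

1469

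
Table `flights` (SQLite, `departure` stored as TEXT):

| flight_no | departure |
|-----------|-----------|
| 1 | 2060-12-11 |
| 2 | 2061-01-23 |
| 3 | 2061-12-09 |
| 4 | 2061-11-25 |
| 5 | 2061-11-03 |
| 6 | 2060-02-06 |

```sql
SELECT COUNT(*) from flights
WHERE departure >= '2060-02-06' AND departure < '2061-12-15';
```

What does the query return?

Rows in [2060-02-06, 2061-12-15): 2060-12-11, 2061-01-23, 2061-12-09, 2061-11-25, 2061-11-03, 2060-02-06 → 6 rows.

6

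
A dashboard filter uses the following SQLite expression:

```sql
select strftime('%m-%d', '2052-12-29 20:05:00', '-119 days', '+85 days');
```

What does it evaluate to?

First apply '-119 days', '+85 days': 2052-12-29 20:05:00 → 2052-11-25 20:05:00.
`%m-%d` extracts the month-day: 11-25.

11-25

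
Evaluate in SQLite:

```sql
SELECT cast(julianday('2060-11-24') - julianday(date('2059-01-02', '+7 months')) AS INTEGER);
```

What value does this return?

480

Adding +7 months to 2059-01-02 gives 2059-08-02.
29 days remain in August 2059 after the 2nd (31 − 2).
Full months from September 2059 through October 2060 contribute their day counts.
Then 24 days into November 2060.
Total: 29 + 30 + 31 + 30 + 31 + 31 + 29 + 31 + 30 + 31 + 30 + 31 + 31 + 30 + 31 + 24 = 480.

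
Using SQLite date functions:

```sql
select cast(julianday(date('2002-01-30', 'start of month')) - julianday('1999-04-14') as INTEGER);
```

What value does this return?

993

`start of month` rewinds 2002-01-30 to 2002-01-01.
16 days remain in April 1999 after the 14th (30 − 14).
Full months from May 1999 through December 2001 contribute their day counts.
Then 1 day into January 2002.
Total: 16 + 31 + 30 + 31 + 31 + 30 + 31 + 30 + 31 + 31 + 29 + 31 + 30 + 31 + 30 + 31 + 31 + 30 + 31 + 30 + 31 + 31 + 28 + 31 + 30 + 31 + 30 + 31 + 31 + 30 + 31 + 30 + 31 + 1 = 993.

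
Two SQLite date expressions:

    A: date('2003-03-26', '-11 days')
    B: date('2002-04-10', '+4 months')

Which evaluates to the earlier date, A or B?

B

A = 2003-03-15.
B = 2002-08-10.
B is earlier.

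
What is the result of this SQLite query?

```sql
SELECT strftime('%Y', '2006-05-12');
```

2006

`%Y` extracts the 4-digit year: 2006.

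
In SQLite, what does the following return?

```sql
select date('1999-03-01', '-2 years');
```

1997-03-01

Adding -2 years to 1999-03-01 gives 1997-03-01.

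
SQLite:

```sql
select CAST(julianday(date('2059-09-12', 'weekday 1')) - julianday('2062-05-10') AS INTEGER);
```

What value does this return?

-968

`weekday 1` advances to the next Monday; 2059-09-12 is a Friday, so it moves forward to 2059-09-15.
15 days remain in September 2059 after the 15th (30 − 15).
Full months from October 2059 through April 2062 contribute their day counts.
Then 10 days into May 2062.
Total: 15 + 31 + 30 + 31 + 31 + 29 + 31 + 30 + 31 + 30 + 31 + 31 + 30 + 31 + 30 + 31 + 31 + 28 + 31 + 30 + 31 + 30 + 31 + 31 + 30 + 31 + 30 + 31 + 31 + 28 + 31 + 30 + 10 = 968.
The subtraction is earlier − later, so the result is −968 → -968.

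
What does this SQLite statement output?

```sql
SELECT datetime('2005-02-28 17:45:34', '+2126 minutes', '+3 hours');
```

2005-03-02 08:11:34

2126 minutes = 35h 26m; +2126 minutes from 2005-02-28 17:45:34 is 2005-03-02 05:11:34 (crosses midnight).
+3 hours from 2005-03-02 05:11:34 is 2005-03-02 08:11:34.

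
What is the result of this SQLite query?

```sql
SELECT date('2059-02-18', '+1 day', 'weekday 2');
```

2059-02-25

Advancing 1 more day within February lands on 2059-02-19.
`weekday 2` advances to the next Tuesday; 2059-02-19 is a Wednesday, so it moves forward to 2059-02-25.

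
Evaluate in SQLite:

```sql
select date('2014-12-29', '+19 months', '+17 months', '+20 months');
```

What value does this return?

Adding +19 months to 2014-12-29 gives 2016-07-29.
Adding +17 months to 2016-07-29 gives 2017-12-29.
Adding +20 months to 2017-12-29 gives 2019-08-29.

2019-08-29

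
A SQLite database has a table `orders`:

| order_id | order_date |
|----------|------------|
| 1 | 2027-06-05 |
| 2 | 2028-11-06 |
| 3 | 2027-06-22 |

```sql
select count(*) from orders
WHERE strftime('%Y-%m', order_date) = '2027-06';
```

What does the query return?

2

Rows with year-month 2027-06: 2027-06-05, 2027-06-22 → 2.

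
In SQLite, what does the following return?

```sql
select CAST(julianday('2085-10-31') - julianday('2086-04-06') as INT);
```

-157

0 days remain in October 2085 after the 31st (31 − 31).
November 2085: 30 days.
December 2085: 31 days.
January 2086: 31 days.
February 2086: 28 days.
March 2086: 31 days.
Then 6 days into April 2086.
Total: 0 + 30 + 31 + 31 + 28 + 31 + 6 = 157.
The subtraction is earlier − later, so the result is −157 → -157.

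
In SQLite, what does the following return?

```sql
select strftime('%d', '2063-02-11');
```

`%d` extracts the 2-digit day of month: 11.

11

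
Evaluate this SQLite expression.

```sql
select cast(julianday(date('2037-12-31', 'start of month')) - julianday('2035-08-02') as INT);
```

`start of month` rewinds 2037-12-31 to 2037-12-01.
29 days remain in August 2035 after the 2nd (31 − 2).
Full months from September 2035 through November 2037 contribute their day counts.
Then 1 day into December 2037.
Total: 29 + 30 + 31 + 30 + 31 + 31 + 29 + 31 + 30 + 31 + 30 + 31 + 31 + 30 + 31 + 30 + 31 + 31 + 28 + 31 + 30 + 31 + 30 + 31 + 31 + 30 + 31 + 30 + 1 = 852.

852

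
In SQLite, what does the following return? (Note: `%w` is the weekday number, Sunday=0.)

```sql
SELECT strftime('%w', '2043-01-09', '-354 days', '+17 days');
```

First apply '-354 days', '+17 days': 2043-01-09 → 2042-02-06.
2042-02-06 is a Thursday; with Sunday=0 that is 4.

4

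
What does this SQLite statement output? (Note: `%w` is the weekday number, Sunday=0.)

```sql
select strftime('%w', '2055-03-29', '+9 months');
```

First apply '+9 months': 2055-03-29 → 2055-12-29.
2055-12-29 is a Wednesday; with Sunday=0 that is 3.

3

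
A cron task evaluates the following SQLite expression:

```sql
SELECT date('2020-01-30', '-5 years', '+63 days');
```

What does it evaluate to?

2015-04-03

Adding -5 years to 2020-01-30 gives 2015-01-30.
Applying '+63 days' to 2015-01-30: counting 63 days forward gives 2015-04-03.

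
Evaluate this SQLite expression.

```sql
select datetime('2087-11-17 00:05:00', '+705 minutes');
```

2087-11-17 11:50:00

705 minutes = 11h 45m; +705 minutes from 2087-11-17 00:05:00 is 2087-11-17 11:50:00.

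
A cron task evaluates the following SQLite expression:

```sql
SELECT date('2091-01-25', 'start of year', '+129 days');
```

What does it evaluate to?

2091-05-10

`start of year` rewinds 2091-01-25 to 2091-01-01.
Applying '+129 days' to 2091-01-01: counting 129 days forward gives 2091-05-10.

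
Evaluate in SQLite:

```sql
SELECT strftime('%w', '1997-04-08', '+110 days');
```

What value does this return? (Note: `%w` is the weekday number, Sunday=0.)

First apply '+110 days': 1997-04-08 → 1997-07-27.
1997-07-27 is a Sunday; with Sunday=0 that is 0.

0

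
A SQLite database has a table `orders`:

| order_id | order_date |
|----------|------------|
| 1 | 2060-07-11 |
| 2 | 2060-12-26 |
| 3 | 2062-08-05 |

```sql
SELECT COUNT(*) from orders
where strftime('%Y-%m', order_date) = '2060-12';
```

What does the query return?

1

Rows with year-month 2060-12: 2060-12-26 → 1.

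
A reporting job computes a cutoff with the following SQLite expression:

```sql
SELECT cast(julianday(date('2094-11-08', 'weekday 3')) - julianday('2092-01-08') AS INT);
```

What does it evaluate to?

1037

`weekday 3` advances to the next Wednesday; 2094-11-08 is a Monday, so it moves forward to 2094-11-10.
23 days remain in January 2092 after the 8th (31 − 8).
Full months from February 2092 through October 2094 contribute their day counts.
Then 10 days into November 2094.
Total: 23 + 29 + 31 + 30 + 31 + 30 + 31 + 31 + 30 + 31 + 30 + 31 + 31 + 28 + 31 + 30 + 31 + 30 + 31 + 31 + 30 + 31 + 30 + 31 + 31 + 28 + 31 + 30 + 31 + 30 + 31 + 31 + 30 + 31 + 10 = 1037.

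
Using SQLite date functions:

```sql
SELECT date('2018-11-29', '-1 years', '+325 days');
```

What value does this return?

2018-10-20

Adding -1 year to 2018-11-29 gives 2017-11-29.
Applying '+325 days' to 2017-11-29: counting 325 days forward gives 2018-10-20.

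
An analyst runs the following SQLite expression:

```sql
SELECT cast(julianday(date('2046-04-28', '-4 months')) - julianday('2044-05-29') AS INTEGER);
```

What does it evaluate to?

Adding -4 months to 2046-04-28 gives 2045-12-28.
2 days remain in May 2044 after the 29th (31 − 29).
Full months from June 2044 through November 2045 contribute their day counts.
Then 28 days into December 2045.
Total: 2 + 30 + 31 + 31 + 30 + 31 + 30 + 31 + 31 + 28 + 31 + 30 + 31 + 30 + 31 + 31 + 30 + 31 + 30 + 28 = 578.

578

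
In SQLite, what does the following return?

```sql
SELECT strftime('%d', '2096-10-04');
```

`%d` extracts the 2-digit day of month: 04.

04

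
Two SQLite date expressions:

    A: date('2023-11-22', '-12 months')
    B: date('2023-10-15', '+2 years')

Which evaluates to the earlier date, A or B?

A = 2022-11-22.
B = 2025-10-15.
A is earlier.

A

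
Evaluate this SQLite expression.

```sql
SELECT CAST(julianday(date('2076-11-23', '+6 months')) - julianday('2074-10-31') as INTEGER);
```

935

Adding +6 months to 2076-11-23 gives 2077-05-23.
0 days remain in October 2074 after the 31st (31 − 31).
Full months from November 2074 through April 2077 contribute their day counts.
Then 23 days into May 2077.
Total: 0 + 30 + 31 + 31 + 28 + 31 + 30 + 31 + 30 + 31 + 31 + 30 + 31 + 30 + 31 + 31 + 29 + 31 + 30 + 31 + 30 + 31 + 31 + 30 + 31 + 30 + 31 + 31 + 28 + 31 + 30 + 23 = 935.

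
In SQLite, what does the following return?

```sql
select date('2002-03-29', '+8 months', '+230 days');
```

2003-07-17

Adding +8 months to 2002-03-29 gives 2002-11-29.
Applying '+230 days' to 2002-11-29: counting 230 days forward gives 2003-07-17.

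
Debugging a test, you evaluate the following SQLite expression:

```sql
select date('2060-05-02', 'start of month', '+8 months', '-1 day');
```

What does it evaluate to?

`start of month` rewinds 2060-05-02 to 2060-05-01.
Adding +8 months to 2060-05-01 gives 2061-01-01.
Going back 1 day from 2061-01-01 reaches 2060-12-31 (last day of December, 31 days).

2060-12-31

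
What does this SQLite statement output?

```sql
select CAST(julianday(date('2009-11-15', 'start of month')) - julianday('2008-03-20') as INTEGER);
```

`start of month` rewinds 2009-11-15 to 2009-11-01.
11 days remain in March 2008 after the 20th (31 − 20).
Full months from April 2008 through October 2009 contribute their day counts.
Then 1 day into November 2009.
Total: 11 + 30 + 31 + 30 + 31 + 31 + 30 + 31 + 30 + 31 + 31 + 28 + 31 + 30 + 31 + 30 + 31 + 31 + 30 + 31 + 1 = 591.

591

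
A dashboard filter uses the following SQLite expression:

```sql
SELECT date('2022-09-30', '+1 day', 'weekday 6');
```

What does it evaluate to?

2022-10-01

September 2022 has 30 days; 0 remain after the 30th, so 1 days reach 2022-10-01.
`weekday 6` advances to the next Saturday; 2022-10-01 is already a Saturday, so it stays at 2022-10-01.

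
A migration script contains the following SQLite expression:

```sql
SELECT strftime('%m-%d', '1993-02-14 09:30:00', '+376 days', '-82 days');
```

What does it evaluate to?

12-05

First apply '+376 days', '-82 days': 1993-02-14 09:30:00 → 1993-12-05 09:30:00.
`%m-%d` extracts the month-day: 12-05.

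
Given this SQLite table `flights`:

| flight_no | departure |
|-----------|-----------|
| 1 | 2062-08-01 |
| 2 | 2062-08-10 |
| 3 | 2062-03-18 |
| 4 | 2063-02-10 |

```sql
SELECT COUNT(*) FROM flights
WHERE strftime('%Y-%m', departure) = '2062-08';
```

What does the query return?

Rows with year-month 2062-08: 2062-08-01, 2062-08-10 → 2.

2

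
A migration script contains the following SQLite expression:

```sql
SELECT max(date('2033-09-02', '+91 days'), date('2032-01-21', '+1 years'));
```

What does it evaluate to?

2033-12-02

date('2033-09-02', '+91 days') → 2033-12-02.
date('2032-01-21', '+1 years') → 2033-01-21.
Later of the two is 2033-12-02.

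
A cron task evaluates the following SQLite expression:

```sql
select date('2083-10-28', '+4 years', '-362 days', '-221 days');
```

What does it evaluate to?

Adding +4 years to 2083-10-28 gives 2087-10-28.
Applying '-362 days' to 2087-10-28: counting 362 days back gives 2086-10-31.
Applying '-221 days' to 2086-10-31: counting 221 days back gives 2086-03-24.

2086-03-24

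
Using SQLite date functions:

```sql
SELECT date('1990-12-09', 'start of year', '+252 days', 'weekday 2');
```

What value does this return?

`start of year` rewinds 1990-12-09 to 1990-01-01.
Applying '+252 days' to 1990-01-01: counting 252 days forward gives 1990-09-10.
`weekday 2` advances to the next Tuesday; 1990-09-10 is a Monday, so it moves forward to 1990-09-11.

1990-09-11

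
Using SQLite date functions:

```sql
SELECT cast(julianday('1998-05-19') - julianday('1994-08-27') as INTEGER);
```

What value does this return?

4 days remain in August 1994 after the 27th (31 − 27).
Full months from September 1994 through April 1998 contribute their day counts.
Then 19 days into May 1998.
Total: 4 + 30 + 31 + 30 + 31 + 31 + 28 + 31 + 30 + 31 + 30 + 31 + 31 + 30 + 31 + 30 + 31 + 31 + 29 + 31 + 30 + 31 + 30 + 31 + 31 + 30 + 31 + 30 + 31 + 31 + 28 + 31 + 30 + 31 + 30 + 31 + 31 + 30 + 31 + 30 + 31 + 31 + 28 + 31 + 30 + 19 = 1361.

1361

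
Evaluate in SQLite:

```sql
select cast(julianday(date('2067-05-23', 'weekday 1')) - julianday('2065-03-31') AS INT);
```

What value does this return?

`weekday 1` advances to the next Monday; 2067-05-23 is already a Monday, so it stays at 2067-05-23.
0 days remain in March 2065 after the 31st (31 − 31).
Full months from April 2065 through April 2067 contribute their day counts.
Then 23 days into May 2067.
Total: 0 + 30 + 31 + 30 + 31 + 31 + 30 + 31 + 30 + 31 + 31 + 28 + 31 + 30 + 31 + 30 + 31 + 31 + 30 + 31 + 30 + 31 + 31 + 28 + 31 + 30 + 23 = 783.

783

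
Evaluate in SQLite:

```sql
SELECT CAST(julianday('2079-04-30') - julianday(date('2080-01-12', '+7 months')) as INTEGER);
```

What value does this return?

-470

Adding +7 months to 2080-01-12 gives 2080-08-12.
0 days remain in April 2079 after the 30th (30 − 30).
Full months from May 2079 through July 2080 contribute their day counts.
Then 12 days into August 2080.
Total: 0 + 31 + 30 + 31 + 31 + 30 + 31 + 30 + 31 + 31 + 29 + 31 + 30 + 31 + 30 + 31 + 12 = 470.
The subtraction is earlier − later, so the result is −470 → -470.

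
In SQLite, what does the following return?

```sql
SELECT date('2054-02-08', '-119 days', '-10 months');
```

Applying '-119 days' to 2054-02-08: counting 119 days back gives 2053-10-12.
Adding -10 months to 2053-10-12 gives 2052-12-12.

2052-12-12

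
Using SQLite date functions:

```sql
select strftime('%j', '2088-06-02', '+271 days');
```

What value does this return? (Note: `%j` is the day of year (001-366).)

059

First apply '+271 days': 2088-06-02 → 2089-02-28.
Day-of-year for 2089-02-28: days since 2089-01-01 inclusive = 59, zero-padded to 059.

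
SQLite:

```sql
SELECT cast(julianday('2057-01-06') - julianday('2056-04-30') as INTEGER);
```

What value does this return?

0 days remain in April 2056 after the 30th (30 − 30).
Full months from May 2056 through December 2056 contribute their day counts.
Then 6 days into January 2057.
Total: 0 + 31 + 30 + 31 + 31 + 30 + 31 + 30 + 31 + 6 = 251.

251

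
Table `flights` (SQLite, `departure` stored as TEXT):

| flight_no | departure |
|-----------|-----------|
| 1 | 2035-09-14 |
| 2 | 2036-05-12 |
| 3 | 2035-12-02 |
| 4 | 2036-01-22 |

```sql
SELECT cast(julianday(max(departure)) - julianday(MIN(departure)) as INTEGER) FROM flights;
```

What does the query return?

MIN = 2035-09-14, MAX = 2036-05-12.
16 days remain in September 2035 after the 14th (30 − 14).
Full months from October 2035 through April 2036 contribute their day counts.
Then 12 days into May 2036.
Total: 16 + 31 + 30 + 31 + 31 + 29 + 31 + 30 + 12 = 241.

241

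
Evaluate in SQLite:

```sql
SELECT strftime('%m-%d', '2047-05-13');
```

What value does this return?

`%m-%d` extracts the month-day: 05-13.

05-13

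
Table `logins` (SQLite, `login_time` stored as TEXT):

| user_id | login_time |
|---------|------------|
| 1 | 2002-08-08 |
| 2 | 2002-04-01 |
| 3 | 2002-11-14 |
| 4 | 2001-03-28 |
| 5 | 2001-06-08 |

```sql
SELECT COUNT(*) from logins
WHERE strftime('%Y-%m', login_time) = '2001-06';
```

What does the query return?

Rows with year-month 2001-06: 2001-06-08 → 1.

1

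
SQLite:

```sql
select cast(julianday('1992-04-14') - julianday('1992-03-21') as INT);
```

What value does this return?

10 days remain in March 1992 after the 21st (31 − 21).
Then 14 days into April 1992.
Total: 10 + 14 = 24.

24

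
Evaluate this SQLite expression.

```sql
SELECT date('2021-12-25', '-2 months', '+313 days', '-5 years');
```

Adding -2 months to 2021-12-25 gives 2021-10-25.
Applying '+313 days' to 2021-10-25: counting 313 days forward gives 2022-09-03.
Adding -5 years to 2022-09-03 gives 2017-09-03.

2017-09-03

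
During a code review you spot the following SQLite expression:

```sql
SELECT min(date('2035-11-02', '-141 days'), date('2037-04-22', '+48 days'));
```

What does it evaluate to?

date('2035-11-02', '-141 days') → 2035-06-14.
date('2037-04-22', '+48 days') → 2037-06-09.
Earlier of the two is 2035-06-14.

2035-06-14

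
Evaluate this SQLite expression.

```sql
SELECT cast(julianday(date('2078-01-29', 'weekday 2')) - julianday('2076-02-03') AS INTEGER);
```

729

`weekday 2` advances to the next Tuesday; 2078-01-29 is a Saturday, so it moves forward to 2078-02-01.
26 days remain in February 2076 after the 3rd (29 − 3).
Full months from March 2076 through January 2078 contribute their day counts.
Then 1 day into February 2078.
Total: 26 + 31 + 30 + 31 + 30 + 31 + 31 + 30 + 31 + 30 + 31 + 31 + 28 + 31 + 30 + 31 + 30 + 31 + 31 + 30 + 31 + 30 + 31 + 31 + 1 = 729.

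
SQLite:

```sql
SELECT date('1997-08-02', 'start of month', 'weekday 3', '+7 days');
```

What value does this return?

1997-08-13

`start of month` rewinds 1997-08-02 to 1997-08-01.
`weekday 3` advances to the next Wednesday; 1997-08-01 is a Friday, so it moves forward to 1997-08-06.
Advancing 7 more days within August lands on 1997-08-13.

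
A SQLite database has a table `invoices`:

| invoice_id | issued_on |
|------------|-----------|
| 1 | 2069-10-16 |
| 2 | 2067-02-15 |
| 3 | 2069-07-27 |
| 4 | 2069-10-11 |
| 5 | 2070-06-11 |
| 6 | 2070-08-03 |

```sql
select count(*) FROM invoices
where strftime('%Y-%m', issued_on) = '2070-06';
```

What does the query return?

Rows with year-month 2070-06: 2070-06-11 → 1.

1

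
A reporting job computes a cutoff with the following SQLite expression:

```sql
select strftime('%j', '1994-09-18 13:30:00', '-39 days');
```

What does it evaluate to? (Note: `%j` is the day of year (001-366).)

222

First apply '-39 days': 1994-09-18 13:30:00 → 1994-08-10 13:30:00.
Day-of-year for 1994-08-10: days since 1994-01-01 inclusive = 222, zero-padded to 222.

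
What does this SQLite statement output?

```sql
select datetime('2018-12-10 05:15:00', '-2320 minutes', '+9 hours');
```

2320 minutes = 38h 40m; -2320 minutes from 2018-12-10 05:15:00 is 2018-12-08 14:35:00 (crosses midnight).
+9 hours from 2018-12-08 14:35:00 is 2018-12-08 23:35:00.

2018-12-08 23:35:00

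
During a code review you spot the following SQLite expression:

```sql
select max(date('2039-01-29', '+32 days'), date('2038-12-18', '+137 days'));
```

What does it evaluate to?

2039-05-04

date('2039-01-29', '+32 days') → 2039-03-02.
date('2038-12-18', '+137 days') → 2039-05-04.
Later of the two is 2039-05-04.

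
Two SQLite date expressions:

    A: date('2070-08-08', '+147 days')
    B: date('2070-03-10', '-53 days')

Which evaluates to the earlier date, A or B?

B

A = 2071-01-02.
B = 2070-01-16.
B is earlier.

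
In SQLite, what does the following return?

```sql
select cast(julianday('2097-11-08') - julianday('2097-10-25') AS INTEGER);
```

14

6 days remain in October 2097 after the 25th (31 − 25).
Then 8 days into November 2097.
Total: 6 + 8 = 14.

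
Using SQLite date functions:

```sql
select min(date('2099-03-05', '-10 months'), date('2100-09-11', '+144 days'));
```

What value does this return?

date('2099-03-05', '-10 months') → 2098-05-05.
date('2100-09-11', '+144 days') → 2101-02-02.
Earlier of the two is 2098-05-05.

2098-05-05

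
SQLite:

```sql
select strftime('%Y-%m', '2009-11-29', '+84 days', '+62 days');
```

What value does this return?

First apply '+84 days', '+62 days': 2009-11-29 → 2010-04-24.
`%Y-%m` extracts the year-month: 2010-04.

2010-04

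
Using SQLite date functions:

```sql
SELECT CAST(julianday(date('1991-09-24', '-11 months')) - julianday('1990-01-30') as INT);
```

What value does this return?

Adding -11 months to 1991-09-24 gives 1990-10-24.
1 day remains in January 1990 after the 30th (31 − 30).
Full months from February 1990 through September 1990 contribute their day counts.
Then 24 days into October 1990.
Total: 1 + 28 + 31 + 30 + 31 + 30 + 31 + 31 + 30 + 24 = 267.

267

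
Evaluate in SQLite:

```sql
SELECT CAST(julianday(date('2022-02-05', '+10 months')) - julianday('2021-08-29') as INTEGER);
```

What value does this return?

Adding +10 months to 2022-02-05 gives 2022-12-05.
2 days remain in August 2021 after the 29th (31 − 29).
Full months from September 2021 through November 2022 contribute their day counts.
Then 5 days into December 2022.
Total: 2 + 30 + 31 + 30 + 31 + 31 + 28 + 31 + 30 + 31 + 30 + 31 + 31 + 30 + 31 + 30 + 5 = 463.

463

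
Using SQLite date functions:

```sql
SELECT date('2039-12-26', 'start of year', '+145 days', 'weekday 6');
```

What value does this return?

2039-05-28

`start of year` rewinds 2039-12-26 to 2039-01-01.
Applying '+145 days' to 2039-01-01: counting 145 days forward gives 2039-05-26.
`weekday 6` advances to the next Saturday; 2039-05-26 is a Thursday, so it moves forward to 2039-05-28.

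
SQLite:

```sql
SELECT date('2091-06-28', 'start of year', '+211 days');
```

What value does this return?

`start of year` rewinds 2091-06-28 to 2091-01-01.
Applying '+211 days' to 2091-01-01: counting 211 days forward gives 2091-07-31.

2091-07-31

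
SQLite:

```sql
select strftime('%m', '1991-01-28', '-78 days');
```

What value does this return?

11

First apply '-78 days': 1991-01-28 → 1990-11-11.
`%m` extracts the 2-digit month (01-12): 11.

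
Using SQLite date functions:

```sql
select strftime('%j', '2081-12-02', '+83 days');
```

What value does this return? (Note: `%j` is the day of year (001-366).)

First apply '+83 days': 2081-12-02 → 2082-02-23.
Day-of-year for 2082-02-23: days since 2082-01-01 inclusive = 54, zero-padded to 054.

054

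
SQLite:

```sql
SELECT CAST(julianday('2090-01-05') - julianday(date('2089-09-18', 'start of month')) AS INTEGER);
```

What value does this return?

126

`start of month` rewinds 2089-09-18 to 2089-09-01.
29 days remain in September 2089 after the 1st (30 − 1).
October 2089: 31 days.
November 2089: 30 days.
December 2089: 31 days.
Then 5 days into January 2090.
Total: 29 + 31 + 30 + 31 + 5 = 126.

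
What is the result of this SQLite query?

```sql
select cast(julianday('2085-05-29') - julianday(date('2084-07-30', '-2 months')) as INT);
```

Adding -2 months to 2084-07-30 gives 2084-05-30.
1 day remains in May 2084 after the 30th (31 − 30).
Full months from June 2084 through April 2085 contribute their day counts.
Then 29 days into May 2085.
Total: 1 + 30 + 31 + 31 + 30 + 31 + 30 + 31 + 31 + 28 + 31 + 30 + 29 = 364.

364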